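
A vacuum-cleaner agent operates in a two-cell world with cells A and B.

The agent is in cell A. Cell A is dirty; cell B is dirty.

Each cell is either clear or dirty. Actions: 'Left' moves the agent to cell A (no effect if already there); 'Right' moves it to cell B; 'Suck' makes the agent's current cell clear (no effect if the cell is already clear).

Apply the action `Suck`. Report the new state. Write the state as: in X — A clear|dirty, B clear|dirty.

in A — A clear, B dirty

start: in A — A dirty, B dirty
1) do Suck; now in A — A clear, B dirty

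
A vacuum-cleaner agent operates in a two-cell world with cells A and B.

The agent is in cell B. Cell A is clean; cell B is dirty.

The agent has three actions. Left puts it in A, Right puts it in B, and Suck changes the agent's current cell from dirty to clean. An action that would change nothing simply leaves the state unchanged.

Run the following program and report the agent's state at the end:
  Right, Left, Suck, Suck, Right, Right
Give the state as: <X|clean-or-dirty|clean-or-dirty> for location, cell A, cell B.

<B|clean|dirty>

1) do Right; now <B|clean|dirty>
2) do Left; now <A|clean|dirty>
3) do Suck; now <A|clean|dirty>
4) do Suck; now <A|clean|dirty>
5) do Right; now <B|clean|dirty>
6) do Right; now <B|clean|dirty>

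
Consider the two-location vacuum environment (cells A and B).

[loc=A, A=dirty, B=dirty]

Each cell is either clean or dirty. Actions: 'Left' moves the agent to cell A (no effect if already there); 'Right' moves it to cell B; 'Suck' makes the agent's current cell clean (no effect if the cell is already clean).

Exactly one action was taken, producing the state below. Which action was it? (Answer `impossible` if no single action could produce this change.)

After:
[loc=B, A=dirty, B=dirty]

Right

try  Left: <A|dirty|dirty>
try Right: <B|dirty|dirty>  ← match
try  Suck: <A|clean|dirty>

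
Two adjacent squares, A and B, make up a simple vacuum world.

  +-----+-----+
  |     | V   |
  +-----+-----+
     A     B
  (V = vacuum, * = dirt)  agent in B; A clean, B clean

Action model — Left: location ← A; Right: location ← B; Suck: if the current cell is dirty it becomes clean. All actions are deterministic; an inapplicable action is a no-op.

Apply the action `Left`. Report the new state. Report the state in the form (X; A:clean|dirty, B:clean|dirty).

(A; A:clean, B:clean)

start: (B; A:clean, B:clean)
1. Left → (A; A:clean, B:clean)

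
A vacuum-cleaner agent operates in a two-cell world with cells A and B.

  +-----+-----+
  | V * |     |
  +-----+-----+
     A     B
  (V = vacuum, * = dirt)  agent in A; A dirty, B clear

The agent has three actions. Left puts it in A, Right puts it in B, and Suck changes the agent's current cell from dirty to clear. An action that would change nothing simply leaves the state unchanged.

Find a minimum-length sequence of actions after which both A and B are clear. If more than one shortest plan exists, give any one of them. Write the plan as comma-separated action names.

Suck

Suck (#1): loc=A A=clear B=clear
min 1: A is dirty, one Suck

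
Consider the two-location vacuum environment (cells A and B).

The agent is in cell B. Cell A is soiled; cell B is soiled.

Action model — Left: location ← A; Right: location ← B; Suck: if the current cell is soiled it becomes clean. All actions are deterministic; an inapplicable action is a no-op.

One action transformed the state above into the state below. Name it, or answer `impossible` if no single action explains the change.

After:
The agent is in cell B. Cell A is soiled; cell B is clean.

try  Left: <A|soiled|soiled>
try Right: <B|soiled|soiled>
try  Suck: <B|soiled|clean>  ← match

Suck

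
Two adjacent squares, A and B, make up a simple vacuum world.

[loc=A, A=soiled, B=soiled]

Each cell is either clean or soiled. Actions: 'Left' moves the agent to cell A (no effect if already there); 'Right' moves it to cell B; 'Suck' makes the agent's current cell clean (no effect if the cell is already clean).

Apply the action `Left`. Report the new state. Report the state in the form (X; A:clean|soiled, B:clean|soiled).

start: (A; A:soiled, B:soiled)
Left (#1): (A; A:soiled, B:soiled)

(A; A:soiled, B:soiled)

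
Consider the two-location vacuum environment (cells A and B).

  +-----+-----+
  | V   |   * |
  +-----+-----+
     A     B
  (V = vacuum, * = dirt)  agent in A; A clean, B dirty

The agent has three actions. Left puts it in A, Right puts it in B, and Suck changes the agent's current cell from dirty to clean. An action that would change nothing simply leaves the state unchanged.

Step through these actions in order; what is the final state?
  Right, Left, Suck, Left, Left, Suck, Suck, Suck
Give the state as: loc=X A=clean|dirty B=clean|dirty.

1) do Right; now loc=B A=clean B=dirty
2) do Left; now loc=A A=clean B=dirty
3) do Suck; now loc=A A=clean B=dirty
4) do Left; now loc=A A=clean B=dirty
5) do Left; now loc=A A=clean B=dirty
6) do Suck; now loc=A A=clean B=dirty
7) do Suck; now loc=A A=clean B=dirty
8) do Suck; now loc=A A=clean B=dirty

loc=A A=clean B=dirty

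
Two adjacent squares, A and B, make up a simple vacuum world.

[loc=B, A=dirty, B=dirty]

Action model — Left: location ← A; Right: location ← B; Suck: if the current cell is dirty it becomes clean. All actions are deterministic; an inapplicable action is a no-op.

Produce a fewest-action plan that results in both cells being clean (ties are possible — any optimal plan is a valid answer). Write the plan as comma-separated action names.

t=1 Suck ⇒ loc=B A=dirty B=clean
t=2 Left ⇒ loc=A A=dirty B=clean
t=3 Suck ⇒ loc=A A=clean B=clean
min 3: Suck B + move + Suck A

Suck, Left, Suck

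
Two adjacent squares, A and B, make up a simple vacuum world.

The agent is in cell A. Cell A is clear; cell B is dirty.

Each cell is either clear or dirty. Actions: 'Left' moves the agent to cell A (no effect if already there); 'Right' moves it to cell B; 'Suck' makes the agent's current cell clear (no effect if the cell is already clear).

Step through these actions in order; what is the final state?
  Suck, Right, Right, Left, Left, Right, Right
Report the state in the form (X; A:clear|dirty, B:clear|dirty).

(B; A:clear, B:dirty)

t=1 Suck ⇒ (A; A:clear, B:dirty)
t=2 Right ⇒ (B; A:clear, B:dirty)
t=3 Right ⇒ (B; A:clear, B:dirty)
t=4 Left ⇒ (A; A:clear, B:dirty)
t=5 Left ⇒ (A; A:clear, B:dirty)
t=6 Right ⇒ (B; A:clear, B:dirty)
t=7 Right ⇒ (B; A:clear, B:dirty)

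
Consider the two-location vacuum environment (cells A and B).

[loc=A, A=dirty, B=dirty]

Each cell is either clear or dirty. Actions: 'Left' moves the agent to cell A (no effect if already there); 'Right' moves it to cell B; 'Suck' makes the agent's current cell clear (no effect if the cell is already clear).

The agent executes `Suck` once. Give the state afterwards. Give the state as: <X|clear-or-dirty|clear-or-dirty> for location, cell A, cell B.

start: <A|dirty|dirty>
step 1/1 (Suck): <A|clear|dirty>

<A|clear|dirty>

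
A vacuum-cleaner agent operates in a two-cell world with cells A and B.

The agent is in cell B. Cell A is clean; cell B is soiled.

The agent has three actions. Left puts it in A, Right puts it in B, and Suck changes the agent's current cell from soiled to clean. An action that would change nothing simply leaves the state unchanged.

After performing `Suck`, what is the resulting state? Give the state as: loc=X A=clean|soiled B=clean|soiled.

start: loc=B A=clean B=soiled
[1] after Suck: loc=B A=clean B=clean

loc=B A=clean B=clean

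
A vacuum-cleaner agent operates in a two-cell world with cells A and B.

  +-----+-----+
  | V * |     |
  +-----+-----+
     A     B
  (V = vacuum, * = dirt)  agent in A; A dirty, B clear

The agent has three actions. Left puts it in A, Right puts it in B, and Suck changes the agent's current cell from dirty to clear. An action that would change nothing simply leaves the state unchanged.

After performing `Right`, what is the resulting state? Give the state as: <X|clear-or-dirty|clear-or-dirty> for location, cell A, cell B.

start: <A|dirty|clear>
1. Right → <B|dirty|clear>

<B|dirty|clear>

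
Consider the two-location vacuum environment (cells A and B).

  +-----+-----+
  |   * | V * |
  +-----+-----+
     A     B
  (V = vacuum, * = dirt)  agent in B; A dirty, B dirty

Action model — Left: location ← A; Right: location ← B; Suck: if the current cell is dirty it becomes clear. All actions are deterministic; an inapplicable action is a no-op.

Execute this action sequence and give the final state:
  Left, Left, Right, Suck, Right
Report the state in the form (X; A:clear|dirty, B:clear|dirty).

step 1/5 (Left): (A; A:dirty, B:dirty)
step 2/5 (Left): (A; A:dirty, B:dirty)
step 3/5 (Right): (B; A:dirty, B:dirty)
step 4/5 (Suck): (B; A:dirty, B:clear)
step 5/5 (Right): (B; A:dirty, B:clear)

(B; A:dirty, B:clear)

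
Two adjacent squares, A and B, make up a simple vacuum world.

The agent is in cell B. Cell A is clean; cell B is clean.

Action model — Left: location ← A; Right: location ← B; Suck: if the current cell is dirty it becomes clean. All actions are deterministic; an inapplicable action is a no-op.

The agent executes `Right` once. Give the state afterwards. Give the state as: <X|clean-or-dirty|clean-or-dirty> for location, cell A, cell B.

<B|clean|clean>

start: <B|clean|clean>
Right (#1): <B|clean|clean>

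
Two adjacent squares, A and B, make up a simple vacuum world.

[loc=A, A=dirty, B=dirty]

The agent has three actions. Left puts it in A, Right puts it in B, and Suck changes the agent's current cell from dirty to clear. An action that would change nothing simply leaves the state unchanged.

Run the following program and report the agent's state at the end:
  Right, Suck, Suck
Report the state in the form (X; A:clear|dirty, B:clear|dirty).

(B; A:dirty, B:clear)

step 1/3 (Right): (B; A:dirty, B:dirty)
step 2/3 (Suck): (B; A:dirty, B:clear)
step 3/3 (Suck): (B; A:dirty, B:clear)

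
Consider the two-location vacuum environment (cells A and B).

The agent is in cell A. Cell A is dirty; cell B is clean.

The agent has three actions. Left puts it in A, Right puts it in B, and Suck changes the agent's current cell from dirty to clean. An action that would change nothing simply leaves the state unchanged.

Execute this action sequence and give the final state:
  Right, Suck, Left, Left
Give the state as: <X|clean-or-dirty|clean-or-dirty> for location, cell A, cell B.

<A|dirty|clean>

step 1/4 (Right): <B|dirty|clean>
step 2/4 (Suck): <B|dirty|clean>
step 3/4 (Left): <A|dirty|clean>
step 4/4 (Left): <A|dirty|clean>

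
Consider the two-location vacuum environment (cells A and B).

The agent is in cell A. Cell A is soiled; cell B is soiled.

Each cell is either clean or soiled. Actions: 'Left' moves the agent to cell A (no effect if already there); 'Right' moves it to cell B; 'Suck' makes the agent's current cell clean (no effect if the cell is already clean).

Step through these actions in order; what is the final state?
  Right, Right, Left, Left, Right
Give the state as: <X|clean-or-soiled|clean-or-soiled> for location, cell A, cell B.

<B|soiled|soiled>

1) do Right; now <B|soiled|soiled>
2) do Right; now <B|soiled|soiled>
3) do Left; now <A|soiled|soiled>
4) do Left; now <A|soiled|soiled>
5) do Right; now <B|soiled|soiled>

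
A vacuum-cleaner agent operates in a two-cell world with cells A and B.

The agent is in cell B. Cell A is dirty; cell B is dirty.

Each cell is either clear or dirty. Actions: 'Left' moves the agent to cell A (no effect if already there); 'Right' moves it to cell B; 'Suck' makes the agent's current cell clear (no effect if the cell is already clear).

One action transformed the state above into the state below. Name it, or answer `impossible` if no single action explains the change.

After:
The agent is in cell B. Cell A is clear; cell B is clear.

impossible

try  Left: <A|dirty|dirty>
try Right: <B|dirty|dirty>
try  Suck: <B|dirty|clear>
no single action produces the after-state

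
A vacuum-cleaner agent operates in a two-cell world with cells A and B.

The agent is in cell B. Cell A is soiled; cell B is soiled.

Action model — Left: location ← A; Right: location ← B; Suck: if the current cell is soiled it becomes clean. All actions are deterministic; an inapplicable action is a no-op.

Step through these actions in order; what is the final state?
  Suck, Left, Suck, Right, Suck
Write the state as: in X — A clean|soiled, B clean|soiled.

1. Suck → in B — A soiled, B clean
2. Left → in A — A soiled, B clean
3. Suck → in A — A clean, B clean
4. Right → in B — A clean, B clean
5. Suck → in B — A clean, B clean

in B — A clean, B clean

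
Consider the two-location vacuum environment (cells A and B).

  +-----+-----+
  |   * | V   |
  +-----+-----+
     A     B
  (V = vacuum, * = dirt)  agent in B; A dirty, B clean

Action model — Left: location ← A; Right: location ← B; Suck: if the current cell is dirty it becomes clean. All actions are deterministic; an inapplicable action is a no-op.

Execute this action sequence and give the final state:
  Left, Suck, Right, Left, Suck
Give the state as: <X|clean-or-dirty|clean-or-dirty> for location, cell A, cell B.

t=1 Left ⇒ <A|dirty|clean>
t=2 Suck ⇒ <A|clean|clean>
t=3 Right ⇒ <B|clean|clean>
t=4 Left ⇒ <A|clean|clean>
t=5 Suck ⇒ <A|clean|clean>

<A|clean|clean>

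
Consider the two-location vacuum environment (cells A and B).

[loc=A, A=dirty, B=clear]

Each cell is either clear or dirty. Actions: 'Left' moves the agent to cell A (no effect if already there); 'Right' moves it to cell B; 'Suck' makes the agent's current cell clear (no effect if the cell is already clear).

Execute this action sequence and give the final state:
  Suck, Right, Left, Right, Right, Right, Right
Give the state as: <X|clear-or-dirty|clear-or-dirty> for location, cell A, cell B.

<B|clear|clear>

step 1/7 (Suck): <A|clear|clear>
step 2/7 (Right): <B|clear|clear>
step 3/7 (Left): <A|clear|clear>
step 4/7 (Right): <B|clear|clear>
step 5/7 (Right): <B|clear|clear>
step 6/7 (Right): <B|clear|clear>
step 7/7 (Right): <B|clear|clear>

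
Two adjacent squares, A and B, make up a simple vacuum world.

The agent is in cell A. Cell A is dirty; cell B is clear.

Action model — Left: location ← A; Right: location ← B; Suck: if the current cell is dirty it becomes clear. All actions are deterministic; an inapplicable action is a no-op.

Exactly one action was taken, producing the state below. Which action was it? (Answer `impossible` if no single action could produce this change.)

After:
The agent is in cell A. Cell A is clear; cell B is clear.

try  Left: <A|dirty|clear>
try Right: <B|dirty|clear>
try  Suck: <A|clear|clear>  ← match

Suck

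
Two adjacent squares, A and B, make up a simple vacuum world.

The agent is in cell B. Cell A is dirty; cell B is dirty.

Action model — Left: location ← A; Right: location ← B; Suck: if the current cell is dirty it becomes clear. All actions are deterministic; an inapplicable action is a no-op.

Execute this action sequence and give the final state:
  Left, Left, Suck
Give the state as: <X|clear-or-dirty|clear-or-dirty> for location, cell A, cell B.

<A|clear|dirty>

step 1/3 (Left): <A|dirty|dirty>
step 2/3 (Left): <A|dirty|dirty>
step 3/3 (Suck): <A|clear|dirty>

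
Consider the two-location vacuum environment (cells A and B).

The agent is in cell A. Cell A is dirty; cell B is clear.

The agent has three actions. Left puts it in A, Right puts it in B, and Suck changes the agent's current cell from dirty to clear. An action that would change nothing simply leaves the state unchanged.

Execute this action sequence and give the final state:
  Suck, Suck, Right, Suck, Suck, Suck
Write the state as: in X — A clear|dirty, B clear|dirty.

t=1 Suck ⇒ in A — A clear, B clear
t=2 Suck ⇒ in A — A clear, B clear
t=3 Right ⇒ in B — A clear, B clear
t=4 Suck ⇒ in B — A clear, B clear
t=5 Suck ⇒ in B — A clear, B clear
t=6 Suck ⇒ in B — A clear, B clear

in B — A clear, B clear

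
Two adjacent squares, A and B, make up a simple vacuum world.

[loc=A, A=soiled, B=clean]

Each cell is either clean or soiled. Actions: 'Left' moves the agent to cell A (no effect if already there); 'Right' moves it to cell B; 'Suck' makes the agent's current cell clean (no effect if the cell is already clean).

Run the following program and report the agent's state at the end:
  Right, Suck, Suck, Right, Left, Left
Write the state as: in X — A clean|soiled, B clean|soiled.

[1] after Right: in B — A soiled, B clean
[2] after Suck: in B — A soiled, B clean
[3] after Suck: in B — A soiled, B clean
[4] after Right: in B — A soiled, B clean
[5] after Left: in A — A soiled, B clean
[6] after Left: in A — A soiled, B clean

in A — A soiled, B clean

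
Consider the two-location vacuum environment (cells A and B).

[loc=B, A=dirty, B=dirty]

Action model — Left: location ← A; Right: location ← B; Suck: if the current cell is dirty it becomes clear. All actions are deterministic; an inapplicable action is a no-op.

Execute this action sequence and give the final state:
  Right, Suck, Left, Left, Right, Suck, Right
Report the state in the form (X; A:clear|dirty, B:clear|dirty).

(B; A:dirty, B:clear)

1) do Right; now (B; A:dirty, B:dirty)
2) do Suck; now (B; A:dirty, B:clear)
3) do Left; now (A; A:dirty, B:clear)
4) do Left; now (A; A:dirty, B:clear)
5) do Right; now (B; A:dirty, B:clear)
6) do Suck; now (B; A:dirty, B:clear)
7) do Right; now (B; A:dirty, B:clear)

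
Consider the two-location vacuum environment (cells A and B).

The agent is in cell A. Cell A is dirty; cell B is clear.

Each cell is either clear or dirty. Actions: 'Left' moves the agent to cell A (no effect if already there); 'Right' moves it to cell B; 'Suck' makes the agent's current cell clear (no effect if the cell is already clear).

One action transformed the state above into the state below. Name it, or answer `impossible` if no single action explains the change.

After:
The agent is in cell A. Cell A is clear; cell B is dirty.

try  Left: <A|dirty|clear>
try Right: <B|dirty|clear>
try  Suck: <A|clear|clear>
no single action produces the after-state

impossible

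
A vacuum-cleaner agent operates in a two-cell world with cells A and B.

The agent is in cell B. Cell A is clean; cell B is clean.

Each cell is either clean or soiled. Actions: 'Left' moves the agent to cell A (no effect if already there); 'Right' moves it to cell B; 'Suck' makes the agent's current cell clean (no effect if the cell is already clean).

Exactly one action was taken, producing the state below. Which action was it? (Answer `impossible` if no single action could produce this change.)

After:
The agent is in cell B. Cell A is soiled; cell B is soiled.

impossible

try  Left: <A|clean|clean>
try Right: <B|clean|clean>
try  Suck: <B|clean|clean>
no single action produces the after-state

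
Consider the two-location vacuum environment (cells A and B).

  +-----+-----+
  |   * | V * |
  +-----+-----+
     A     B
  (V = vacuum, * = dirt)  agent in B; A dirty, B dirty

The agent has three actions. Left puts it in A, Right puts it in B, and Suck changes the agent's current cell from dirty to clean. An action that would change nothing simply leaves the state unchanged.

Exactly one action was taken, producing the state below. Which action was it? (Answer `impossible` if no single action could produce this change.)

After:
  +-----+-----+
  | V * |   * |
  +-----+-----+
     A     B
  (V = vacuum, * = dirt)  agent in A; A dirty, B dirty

Left

try  Left: in A — A dirty, B dirty  ← match
try Right: in B — A dirty, B dirty
try  Suck: in B — A dirty, B clean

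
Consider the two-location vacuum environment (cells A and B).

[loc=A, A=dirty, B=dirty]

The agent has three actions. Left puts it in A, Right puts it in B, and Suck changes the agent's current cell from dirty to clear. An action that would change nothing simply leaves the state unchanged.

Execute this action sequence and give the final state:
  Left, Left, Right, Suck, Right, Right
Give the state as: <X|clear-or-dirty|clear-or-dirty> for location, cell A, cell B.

<B|dirty|clear>

1) do Left; now <A|dirty|dirty>
2) do Left; now <A|dirty|dirty>
3) do Right; now <B|dirty|dirty>
4) do Suck; now <B|dirty|clear>
5) do Right; now <B|dirty|clear>
6) do Right; now <B|dirty|clear>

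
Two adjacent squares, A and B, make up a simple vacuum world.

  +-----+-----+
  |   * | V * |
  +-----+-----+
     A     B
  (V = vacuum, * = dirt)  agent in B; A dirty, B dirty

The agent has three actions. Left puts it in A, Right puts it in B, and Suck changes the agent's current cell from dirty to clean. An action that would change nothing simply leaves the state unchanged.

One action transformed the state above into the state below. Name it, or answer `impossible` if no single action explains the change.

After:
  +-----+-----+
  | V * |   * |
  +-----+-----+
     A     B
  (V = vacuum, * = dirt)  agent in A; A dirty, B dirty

try  Left: in A — A dirty, B dirty  ← match
try Right: in B — A dirty, B dirty
try  Suck: in B — A dirty, B clean

Left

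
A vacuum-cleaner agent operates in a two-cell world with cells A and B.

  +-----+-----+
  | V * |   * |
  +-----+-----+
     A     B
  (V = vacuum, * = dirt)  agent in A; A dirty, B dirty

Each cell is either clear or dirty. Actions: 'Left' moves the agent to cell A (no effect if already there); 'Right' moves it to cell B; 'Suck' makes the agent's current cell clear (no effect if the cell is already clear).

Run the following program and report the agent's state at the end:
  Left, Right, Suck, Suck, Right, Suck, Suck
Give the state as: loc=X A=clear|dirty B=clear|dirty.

loc=B A=dirty B=clear

[1] after Left: loc=A A=dirty B=dirty
[2] after Right: loc=B A=dirty B=dirty
[3] after Suck: loc=B A=dirty B=clear
[4] after Suck: loc=B A=dirty B=clear
[5] after Right: loc=B A=dirty B=clear
[6] after Suck: loc=B A=dirty B=clear
[7] after Suck: loc=B A=dirty B=clear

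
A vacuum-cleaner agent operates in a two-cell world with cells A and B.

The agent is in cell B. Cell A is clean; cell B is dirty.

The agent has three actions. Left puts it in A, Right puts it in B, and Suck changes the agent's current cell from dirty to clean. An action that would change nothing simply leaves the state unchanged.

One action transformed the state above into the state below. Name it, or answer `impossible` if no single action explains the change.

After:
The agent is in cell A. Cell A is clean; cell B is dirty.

Left

try  Left: in A — A clean, B dirty  ← match
try Right: in B — A clean, B dirty
try  Suck: in B — A clean, B clean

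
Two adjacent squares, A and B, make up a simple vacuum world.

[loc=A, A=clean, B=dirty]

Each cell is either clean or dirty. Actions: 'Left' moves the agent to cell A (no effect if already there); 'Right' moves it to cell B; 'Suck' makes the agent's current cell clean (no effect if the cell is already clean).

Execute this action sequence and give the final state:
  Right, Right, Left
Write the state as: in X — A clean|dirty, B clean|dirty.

Right (#1): in B — A clean, B dirty
Right (#2): in B — A clean, B dirty
Left (#3): in A — A clean, B dirty

in A — A clean, B dirty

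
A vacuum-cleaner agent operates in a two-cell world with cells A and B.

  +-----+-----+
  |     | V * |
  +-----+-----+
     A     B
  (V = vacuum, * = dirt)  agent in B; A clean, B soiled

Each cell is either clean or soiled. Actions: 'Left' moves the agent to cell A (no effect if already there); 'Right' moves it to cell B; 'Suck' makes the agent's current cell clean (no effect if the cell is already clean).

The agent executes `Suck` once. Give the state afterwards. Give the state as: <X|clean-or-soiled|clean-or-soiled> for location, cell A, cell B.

start: <B|clean|soiled>
1) do Suck; now <B|clean|clean>

<B|clean|clean>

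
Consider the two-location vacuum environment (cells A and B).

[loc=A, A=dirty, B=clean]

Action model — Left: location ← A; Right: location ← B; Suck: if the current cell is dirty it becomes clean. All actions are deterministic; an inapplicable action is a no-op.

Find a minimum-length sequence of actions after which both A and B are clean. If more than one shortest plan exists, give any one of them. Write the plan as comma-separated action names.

[1] after Suck: (A; A:clean, B:clean)
min 1: A is dirty, one Suck

Suck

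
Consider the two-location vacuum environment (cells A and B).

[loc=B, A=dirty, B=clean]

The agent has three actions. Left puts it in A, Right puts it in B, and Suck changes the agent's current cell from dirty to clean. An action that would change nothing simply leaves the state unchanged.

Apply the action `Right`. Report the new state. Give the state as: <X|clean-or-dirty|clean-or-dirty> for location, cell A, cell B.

<B|dirty|clean>

start: <B|dirty|clean>
step 1/1 (Right): <B|dirty|clean>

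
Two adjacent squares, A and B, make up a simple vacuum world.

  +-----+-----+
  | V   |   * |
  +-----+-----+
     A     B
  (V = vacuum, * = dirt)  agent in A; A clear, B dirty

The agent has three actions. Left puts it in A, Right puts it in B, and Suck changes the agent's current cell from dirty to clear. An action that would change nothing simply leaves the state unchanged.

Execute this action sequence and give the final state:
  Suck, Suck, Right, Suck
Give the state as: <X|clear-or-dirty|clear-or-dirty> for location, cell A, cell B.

<B|clear|clear>

step 1/4 (Suck): <A|clear|dirty>
step 2/4 (Suck): <A|clear|dirty>
step 3/4 (Right): <B|clear|dirty>
step 4/4 (Suck): <B|clear|clear>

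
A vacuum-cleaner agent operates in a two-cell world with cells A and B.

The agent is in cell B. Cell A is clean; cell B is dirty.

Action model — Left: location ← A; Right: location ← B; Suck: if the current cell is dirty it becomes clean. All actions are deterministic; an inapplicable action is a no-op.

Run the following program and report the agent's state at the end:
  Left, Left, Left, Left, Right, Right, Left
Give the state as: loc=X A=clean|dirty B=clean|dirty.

loc=A A=clean B=dirty

t=1 Left ⇒ loc=A A=clean B=dirty
t=2 Left ⇒ loc=A A=clean B=dirty
t=3 Left ⇒ loc=A A=clean B=dirty
t=4 Left ⇒ loc=A A=clean B=dirty
t=5 Right ⇒ loc=B A=clean B=dirty
t=6 Right ⇒ loc=B A=clean B=dirty
t=7 Left ⇒ loc=A A=clean B=dirty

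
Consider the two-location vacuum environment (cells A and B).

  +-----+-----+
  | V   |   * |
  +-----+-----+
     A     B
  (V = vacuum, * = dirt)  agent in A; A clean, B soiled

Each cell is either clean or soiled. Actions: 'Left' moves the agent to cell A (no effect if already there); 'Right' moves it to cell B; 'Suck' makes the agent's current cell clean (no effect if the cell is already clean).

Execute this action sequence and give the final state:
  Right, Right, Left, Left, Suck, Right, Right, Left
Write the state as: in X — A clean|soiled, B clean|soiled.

in A — A clean, B soiled

[1] after Right: in B — A clean, B soiled
[2] after Right: in B — A clean, B soiled
[3] after Left: in A — A clean, B soiled
[4] after Left: in A — A clean, B soiled
[5] after Suck: in A — A clean, B soiled
[6] after Right: in B — A clean, B soiled
[7] after Right: in B — A clean, B soiled
[8] after Left: in A — A clean, B soiled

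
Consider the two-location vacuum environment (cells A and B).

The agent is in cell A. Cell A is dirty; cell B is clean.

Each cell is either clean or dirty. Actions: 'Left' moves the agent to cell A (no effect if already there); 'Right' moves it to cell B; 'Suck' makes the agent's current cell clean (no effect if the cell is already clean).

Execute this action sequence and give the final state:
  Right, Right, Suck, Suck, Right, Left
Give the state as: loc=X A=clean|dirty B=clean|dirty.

[1] after Right: loc=B A=dirty B=clean
[2] after Right: loc=B A=dirty B=clean
[3] after Suck: loc=B A=dirty B=clean
[4] after Suck: loc=B A=dirty B=clean
[5] after Right: loc=B A=dirty B=clean
[6] after Left: loc=A A=dirty B=clean

loc=A A=dirty B=clean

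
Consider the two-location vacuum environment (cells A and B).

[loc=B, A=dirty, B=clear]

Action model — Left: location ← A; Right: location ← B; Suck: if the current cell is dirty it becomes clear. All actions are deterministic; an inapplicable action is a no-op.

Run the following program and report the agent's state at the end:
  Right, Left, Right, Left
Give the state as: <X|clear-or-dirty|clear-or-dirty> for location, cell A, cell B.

<A|dirty|clear>

step 1/4 (Right): <B|dirty|clear>
step 2/4 (Left): <A|dirty|clear>
step 3/4 (Right): <B|dirty|clear>
step 4/4 (Left): <A|dirty|clear>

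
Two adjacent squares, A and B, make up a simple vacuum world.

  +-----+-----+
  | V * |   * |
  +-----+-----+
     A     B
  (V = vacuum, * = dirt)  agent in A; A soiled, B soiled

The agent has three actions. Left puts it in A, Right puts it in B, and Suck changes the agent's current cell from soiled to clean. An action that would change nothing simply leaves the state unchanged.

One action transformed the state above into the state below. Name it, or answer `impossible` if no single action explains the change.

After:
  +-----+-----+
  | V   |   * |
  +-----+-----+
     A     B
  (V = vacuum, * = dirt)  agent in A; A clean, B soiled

Suck

try  Left: (A; A:soiled, B:soiled)
try Right: (B; A:soiled, B:soiled)
try  Suck: (A; A:clean, B:soiled)  ← match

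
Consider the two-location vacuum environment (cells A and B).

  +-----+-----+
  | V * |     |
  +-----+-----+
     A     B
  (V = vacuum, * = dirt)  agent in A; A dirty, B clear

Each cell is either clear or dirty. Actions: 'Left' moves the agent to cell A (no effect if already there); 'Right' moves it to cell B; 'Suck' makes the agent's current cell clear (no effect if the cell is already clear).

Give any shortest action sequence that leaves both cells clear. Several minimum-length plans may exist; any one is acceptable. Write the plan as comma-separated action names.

Suck

Suck (#1): loc=A A=clear B=clear
min 1: A is dirty, one Suck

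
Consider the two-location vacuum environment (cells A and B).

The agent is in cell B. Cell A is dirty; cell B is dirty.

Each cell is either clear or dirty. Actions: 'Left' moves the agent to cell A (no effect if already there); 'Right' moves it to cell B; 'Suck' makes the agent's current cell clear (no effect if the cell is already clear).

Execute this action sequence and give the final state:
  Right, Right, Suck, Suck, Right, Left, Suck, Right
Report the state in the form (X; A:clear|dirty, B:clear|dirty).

1) do Right; now (B; A:dirty, B:dirty)
2) do Right; now (B; A:dirty, B:dirty)
3) do Suck; now (B; A:dirty, B:clear)
4) do Suck; now (B; A:dirty, B:clear)
5) do Right; now (B; A:dirty, B:clear)
6) do Left; now (A; A:dirty, B:clear)
7) do Suck; now (A; A:clear, B:clear)
8) do Right; now (B; A:clear, B:clear)

(B; A:clear, B:clear)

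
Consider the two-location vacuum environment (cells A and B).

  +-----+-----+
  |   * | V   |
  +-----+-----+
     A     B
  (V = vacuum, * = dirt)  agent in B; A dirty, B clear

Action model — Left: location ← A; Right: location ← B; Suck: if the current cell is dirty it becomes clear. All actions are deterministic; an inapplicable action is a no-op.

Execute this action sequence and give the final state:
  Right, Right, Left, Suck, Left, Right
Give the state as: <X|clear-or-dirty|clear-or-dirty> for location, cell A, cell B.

step 1/6 (Right): <B|dirty|clear>
step 2/6 (Right): <B|dirty|clear>
step 3/6 (Left): <A|dirty|clear>
step 4/6 (Suck): <A|clear|clear>
step 5/6 (Left): <A|clear|clear>
step 6/6 (Right): <B|clear|clear>

<B|clear|clear>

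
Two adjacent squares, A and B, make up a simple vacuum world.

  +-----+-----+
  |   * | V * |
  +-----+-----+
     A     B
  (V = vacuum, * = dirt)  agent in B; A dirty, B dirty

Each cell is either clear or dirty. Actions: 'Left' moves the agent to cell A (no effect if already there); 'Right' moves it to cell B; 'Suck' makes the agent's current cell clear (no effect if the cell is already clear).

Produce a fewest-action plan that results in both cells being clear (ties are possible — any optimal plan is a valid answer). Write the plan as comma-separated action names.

step 1/3 (Suck): in B — A dirty, B clear
step 2/3 (Left): in A — A dirty, B clear
step 3/3 (Suck): in A — A clear, B clear
min 3: Suck B + move + Suck A

Suck, Left, Suck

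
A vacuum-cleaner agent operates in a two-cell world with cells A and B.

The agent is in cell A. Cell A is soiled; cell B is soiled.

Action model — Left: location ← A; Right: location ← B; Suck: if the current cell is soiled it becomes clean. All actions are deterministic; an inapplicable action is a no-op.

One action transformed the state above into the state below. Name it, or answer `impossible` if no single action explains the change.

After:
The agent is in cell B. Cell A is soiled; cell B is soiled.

try  Left: loc=A A=soiled B=soiled
try Right: loc=B A=soiled B=soiled  ← match
try  Suck: loc=A A=clean B=soiled

Right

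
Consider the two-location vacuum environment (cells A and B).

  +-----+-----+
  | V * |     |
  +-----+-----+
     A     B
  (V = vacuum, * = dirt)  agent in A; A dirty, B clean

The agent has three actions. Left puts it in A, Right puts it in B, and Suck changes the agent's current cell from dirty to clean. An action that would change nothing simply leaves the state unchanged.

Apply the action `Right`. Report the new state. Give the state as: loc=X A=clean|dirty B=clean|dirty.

start: loc=A A=dirty B=clean
1) do Right; now loc=B A=dirty B=clean

loc=B A=dirty B=clean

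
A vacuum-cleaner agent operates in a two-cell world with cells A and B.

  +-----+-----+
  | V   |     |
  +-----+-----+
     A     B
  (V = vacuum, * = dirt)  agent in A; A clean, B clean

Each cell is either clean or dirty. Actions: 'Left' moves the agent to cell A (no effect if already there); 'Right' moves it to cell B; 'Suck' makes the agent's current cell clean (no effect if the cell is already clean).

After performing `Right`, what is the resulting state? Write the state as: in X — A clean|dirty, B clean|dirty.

start: in A — A clean, B clean
1) do Right; now in B — A clean, B clean

in B — A clean, B clean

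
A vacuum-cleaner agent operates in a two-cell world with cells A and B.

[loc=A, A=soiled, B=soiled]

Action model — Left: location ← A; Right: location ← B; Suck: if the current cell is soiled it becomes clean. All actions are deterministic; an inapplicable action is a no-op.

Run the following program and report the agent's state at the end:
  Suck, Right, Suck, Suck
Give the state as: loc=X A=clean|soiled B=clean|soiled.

loc=B A=clean B=clean

Suck (#1): loc=A A=clean B=soiled
Right (#2): loc=B A=clean B=soiled
Suck (#3): loc=B A=clean B=clean
Suck (#4): loc=B A=clean B=clean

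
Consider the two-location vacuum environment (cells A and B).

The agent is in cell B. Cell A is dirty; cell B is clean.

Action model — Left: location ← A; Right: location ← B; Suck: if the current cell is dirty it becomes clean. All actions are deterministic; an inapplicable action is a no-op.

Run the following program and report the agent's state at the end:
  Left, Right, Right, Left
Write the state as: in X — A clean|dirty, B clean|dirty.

1. Left → in A — A dirty, B clean
2. Right → in B — A dirty, B clean
3. Right → in B — A dirty, B clean
4. Left → in A — A dirty, B clean

in A — A dirty, B clean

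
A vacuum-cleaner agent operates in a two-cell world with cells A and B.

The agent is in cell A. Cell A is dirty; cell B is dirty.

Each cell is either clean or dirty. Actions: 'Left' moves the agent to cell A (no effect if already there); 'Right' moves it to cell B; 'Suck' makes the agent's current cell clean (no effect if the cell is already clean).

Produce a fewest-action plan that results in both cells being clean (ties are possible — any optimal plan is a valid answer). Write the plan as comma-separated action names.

1. Suck → <A|clean|dirty>
2. Right → <B|clean|dirty>
3. Suck → <B|clean|clean>
min 3: Suck A + move + Suck B

Suck, Right, Suck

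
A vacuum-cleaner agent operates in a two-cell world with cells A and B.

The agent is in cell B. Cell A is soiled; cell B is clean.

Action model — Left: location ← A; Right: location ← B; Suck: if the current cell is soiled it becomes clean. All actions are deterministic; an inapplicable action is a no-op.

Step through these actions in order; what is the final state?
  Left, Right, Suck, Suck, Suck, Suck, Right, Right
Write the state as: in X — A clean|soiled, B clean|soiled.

Left (#1): in A — A soiled, B clean
Right (#2): in B — A soiled, B clean
Suck (#3): in B — A soiled, B clean
Suck (#4): in B — A soiled, B clean
Suck (#5): in B — A soiled, B clean
Suck (#6): in B — A soiled, B clean
Right (#7): in B — A soiled, B clean
Right (#8): in B — A soiled, B clean

in B — A soiled, B clean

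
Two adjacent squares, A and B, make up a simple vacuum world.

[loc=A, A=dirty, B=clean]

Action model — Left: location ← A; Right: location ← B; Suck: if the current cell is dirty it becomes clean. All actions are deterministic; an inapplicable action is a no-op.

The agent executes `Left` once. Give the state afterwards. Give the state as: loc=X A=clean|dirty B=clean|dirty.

start: loc=A A=dirty B=clean
[1] after Left: loc=A A=dirty B=clean

loc=A A=dirty B=clean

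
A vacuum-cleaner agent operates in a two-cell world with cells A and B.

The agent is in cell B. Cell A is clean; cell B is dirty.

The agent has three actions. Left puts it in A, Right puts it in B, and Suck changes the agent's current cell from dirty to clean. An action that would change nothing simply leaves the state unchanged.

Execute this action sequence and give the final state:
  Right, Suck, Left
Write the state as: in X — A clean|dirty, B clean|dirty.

in A — A clean, B clean

1. Right → in B — A clean, B dirty
2. Suck → in B — A clean, B clean
3. Left → in A — A clean, B clean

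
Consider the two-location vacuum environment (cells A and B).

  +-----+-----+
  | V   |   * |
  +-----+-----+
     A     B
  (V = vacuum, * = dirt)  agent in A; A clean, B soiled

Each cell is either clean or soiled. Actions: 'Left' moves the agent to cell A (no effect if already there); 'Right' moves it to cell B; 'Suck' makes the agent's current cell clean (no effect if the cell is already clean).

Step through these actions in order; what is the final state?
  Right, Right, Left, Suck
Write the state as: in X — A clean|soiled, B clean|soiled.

1) do Right; now in B — A clean, B soiled
2) do Right; now in B — A clean, B soiled
3) do Left; now in A — A clean, B soiled
4) do Suck; now in A — A clean, B soiled

in A — A clean, B soiled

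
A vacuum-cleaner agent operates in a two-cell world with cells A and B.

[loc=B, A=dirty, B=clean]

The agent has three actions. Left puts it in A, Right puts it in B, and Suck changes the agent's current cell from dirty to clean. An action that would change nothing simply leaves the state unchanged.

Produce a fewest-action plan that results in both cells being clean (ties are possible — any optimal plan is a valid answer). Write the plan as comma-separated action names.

1. Left → (A; A:dirty, B:clean)
2. Suck → (A; A:clean, B:clean)
min 2: go A then Suck

Left, Suck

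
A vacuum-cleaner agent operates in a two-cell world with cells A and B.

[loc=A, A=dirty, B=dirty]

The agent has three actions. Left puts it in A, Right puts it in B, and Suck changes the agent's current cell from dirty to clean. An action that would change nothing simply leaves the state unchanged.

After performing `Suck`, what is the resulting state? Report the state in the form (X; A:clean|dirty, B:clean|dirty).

(A; A:clean, B:dirty)

start: (A; A:dirty, B:dirty)
Suck (#1): (A; A:clean, B:dirty)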